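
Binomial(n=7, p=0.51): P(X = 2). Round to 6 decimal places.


P = C(n,k) * p^k * (1-p)^(n-k)
C(7,2) = 21
p^k = 0.51^2 = 0.2601
(1-p)^(n-k) = 0.49^5 ≈ 0.02824752
P = 21 * 0.2601 * 0.02824752 ≈ 0.154291

0.154291


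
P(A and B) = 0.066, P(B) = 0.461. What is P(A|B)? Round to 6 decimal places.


P(A|B) = P(A and B) / P(B) = 0.066 / 0.461 = 66/461 ≈ 0.14316703

0.143167


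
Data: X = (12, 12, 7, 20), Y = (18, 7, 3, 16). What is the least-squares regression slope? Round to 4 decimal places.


b = sum((xi-xbar)(yi-ybar)) / sum((xi-xbar)^2)
n = 4, xbar = 51/4 = 12.75, ybar = 44/4 = 11
Sxy = sum((xi-xbar)(yi-ybar)) = 80
Sxx = sum((xi-xbar)^2) = 86.75
b = Sxy / Sxx = 320/347 ≈ 0.922190

0.9222


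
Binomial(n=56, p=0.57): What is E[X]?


E[X] = n*p = 56 * 0.57 = 31.92

31.92


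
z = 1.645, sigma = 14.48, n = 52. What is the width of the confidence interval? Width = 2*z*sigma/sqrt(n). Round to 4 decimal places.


width = 2*z*sigma/sqrt(n)
2*z*sigma = 2 * 1.645 * 14.48 = 47.6392
sqrt(52) ≈ 7.211103
width = 47.6392 / 7.211103 ≈ 6.606368

6.6064


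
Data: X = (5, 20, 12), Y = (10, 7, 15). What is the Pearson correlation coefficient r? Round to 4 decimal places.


r = sum((xi-xbar)(yi-ybar)) / sqrt(sum((xi-xbar)^2) * sum((yi-ybar)^2))
n = 3, xbar = 37/3 ≈ 12.333333, ybar = 32/3 ≈ 10.666667
Sxy = sum((xi-xbar)(yi-ybar)) = -74/3 ≈ -24.666667
Sxx = sum((xi-xbar)^2) = 338/3 ≈ 112.666667
Syy = sum((yi-ybar)^2) = 98/3 ≈ 32.666667
sqrt(Sxx*Syy) = 182/3 ≈ 60.666667
r = Sxy / sqrt(Sxx*Syy) = -24.666667 / 60.666667 = -37/91 ≈ -0.406593

-0.4066


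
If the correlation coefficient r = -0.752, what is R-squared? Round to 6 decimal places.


R^2 = r^2 = (-0.752)^2 = 0.565504

0.565504


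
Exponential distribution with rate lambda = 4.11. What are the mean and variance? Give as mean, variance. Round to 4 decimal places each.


mean = 1/lam, var = 1/lam^2
mean = 1 / 4.11 = 100/411 ≈ 0.243309
lam^2 = 4.11^2 = 16.8921
var = 1 / 16.8921 ≈ 0.059199

0.2433, 0.0592


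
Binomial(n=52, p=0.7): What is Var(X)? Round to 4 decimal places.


Var = n*p*(1-p) = 52 * 0.7 * 0.3 = 10.92

10.9200


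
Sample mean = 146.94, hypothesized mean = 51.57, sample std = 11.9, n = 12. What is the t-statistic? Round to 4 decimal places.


t = (xbar - mu0) / (s/sqrt(n))
xbar - mu0 = 146.94 - 51.57 = 95.37
sqrt(12) ≈ 3.46410162
s/sqrt(n) = 11.9 / 3.46410162 ≈ 3.43523410
t = 95.37 / 3.43523410 ≈ 27.762300

27.7623


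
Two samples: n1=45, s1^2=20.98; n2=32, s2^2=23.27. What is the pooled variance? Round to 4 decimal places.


sp^2 = ((n1-1)*s1^2 + (n2-1)*s2^2)/(n1+n2-2)
(n1-1)*s1^2 = 44 * 20.98 = 923.12
(n2-1)*s2^2 = 31 * 23.27 = 721.37
numerator = 923.12 + 721.37 = 1644.49
n1+n2-2 = 75
sp^2 = 1644.49 / 75 = 164449/7500 ≈ 21.926533

21.9265


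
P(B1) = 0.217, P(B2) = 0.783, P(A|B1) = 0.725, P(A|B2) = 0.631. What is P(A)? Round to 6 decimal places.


P(A) = P(A|B1)*P(B1) + P(A|B2)*P(B2)
P(A|B1)*P(B1) = 0.725 * 0.217 = 0.157325
P(A|B2)*P(B2) = 0.631 * 0.783 = 0.494073
P(A) = 0.157325 + 0.494073 = 0.651398

0.651398


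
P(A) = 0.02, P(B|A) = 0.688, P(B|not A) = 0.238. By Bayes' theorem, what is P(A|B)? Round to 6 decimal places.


P(A|B) = P(B|A)*P(A) / P(B), P(B) = P(B|A)*P(A) + P(B|not A)*P(not A)
P(B|A)*P(A) = 0.688 * 0.02 = 0.01376
P(B|not A)*P(not A) = 0.238 * 0.98 = 0.23324
P(B) = 0.01376 + 0.23324 = 0.247
P(A|B) = 0.01376 / 0.247 = 344/6175 ≈ 0.05570850

0.055709


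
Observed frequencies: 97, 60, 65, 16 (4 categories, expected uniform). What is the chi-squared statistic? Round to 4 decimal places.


chi2 = sum((O-E)^2/E), E = total/4
total = 238, E = 238/4 = 59.5
(97 - 59.5)^2 / 59.5 = 1406.25 / 59.5 = 5625/238 ≈ 23.634454
(60 - 59.5)^2 / 59.5 = 0.25 / 59.5 = 1/238 ≈ 0.004202
(65 - 59.5)^2 / 59.5 = 30.25 / 59.5 = 121/238 ≈ 0.508403
(16 - 59.5)^2 / 59.5 = 1892.25 / 59.5 = 7569/238 ≈ 31.802521
chi2 = 6658/119 ≈ 55.949580

55.9496


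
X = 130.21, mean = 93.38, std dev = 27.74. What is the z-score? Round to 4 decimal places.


z = (X - mu) / sigma
X - mu = 130.21 - 93.38 = 36.83
z = 36.83 / 27.74 = 3683/2774 ≈ 1.327686

1.3277


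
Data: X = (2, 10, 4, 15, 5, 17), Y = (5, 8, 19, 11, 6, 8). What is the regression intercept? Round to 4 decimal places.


a = ybar - b*xbar, where b = sum((xi-xbar)(yi-ybar)) / sum((xi-xbar)^2)
n = 6, xbar = 53/6 ≈ 8.833333, ybar = 57/6 = 9.5
Sxy = sum((xi-xbar)(yi-ybar)) = -6.5
Sxx = sum((xi-xbar)^2) = 1145/6 ≈ 190.833333
b = Sxy / Sxx = -39/1145 ≈ -0.034061
a = 9.5 - (-0.034061) * 8.833333 = 11222/1145 ≈ 9.800873

9.8009


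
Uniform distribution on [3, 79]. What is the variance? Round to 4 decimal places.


Var = (b-a)^2 / 12
(b-a)^2 = (79 - 3)^2 = 5776
Var = 5776/12 ≈ 481.333333

481.3333


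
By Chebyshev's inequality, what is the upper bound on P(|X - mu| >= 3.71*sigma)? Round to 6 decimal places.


P <= 1/k^2
k^2 = 3.71^2 = 13.7641
1/k^2 = 1 / 13.7641 ≈ 0.07265277

0.072653


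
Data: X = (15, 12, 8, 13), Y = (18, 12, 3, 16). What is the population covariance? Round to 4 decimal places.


Cov = (1/n)*sum((xi-xbar)(yi-ybar))
n = 4, xbar = 48/4 = 12, ybar = 49/4 = 12.25
sum((xi-xbar)(yi-ybar)) = 58
Cov = 58 / 4 = 14.5

14.5000


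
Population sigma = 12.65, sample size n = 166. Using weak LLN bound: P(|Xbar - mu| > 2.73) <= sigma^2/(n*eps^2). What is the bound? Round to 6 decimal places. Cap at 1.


bound = min(1, sigma^2/(n*eps^2))
sigma^2 = 12.65^2 = 160.0225
n*eps^2 = 166 * 2.73^2 = 166 * 7.4529 = 1237.1814
sigma^2/(n*eps^2) = 160.0225 / 1237.1814 ≈ 0.12934441

0.129344


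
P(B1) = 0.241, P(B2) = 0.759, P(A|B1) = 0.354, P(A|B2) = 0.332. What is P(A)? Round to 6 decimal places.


P(A) = P(A|B1)*P(B1) + P(A|B2)*P(B2)
P(A|B1)*P(B1) = 0.354 * 0.241 = 0.085314
P(A|B2)*P(B2) = 0.332 * 0.759 = 0.251988
P(A) = 0.085314 + 0.251988 = 0.337302

0.337302


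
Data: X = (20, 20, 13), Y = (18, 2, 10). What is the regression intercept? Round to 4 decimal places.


a = ybar - b*xbar, where b = sum((xi-xbar)(yi-ybar)) / sum((xi-xbar)^2)
n = 3, xbar = 53/3 ≈ 17.666667, ybar = 30/3 = 10
Sxy = sum((xi-xbar)(yi-ybar)) = 0
Sxx = sum((xi-xbar)^2) = 98/3 ≈ 32.666667
b = Sxy / Sxx = 0
a = 10 - 0 * 17.666667 = 10

10.0000


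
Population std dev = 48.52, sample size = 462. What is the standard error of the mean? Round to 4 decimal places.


SE = sigma / sqrt(n)
sqrt(462) ≈ 21.494185
SE = 48.52 / 21.494185 ≈ 2.257355

2.2574


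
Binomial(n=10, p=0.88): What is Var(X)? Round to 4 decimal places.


Var = n*p*(1-p) = 10 * 0.88 * 0.12 = 1.056

1.0560


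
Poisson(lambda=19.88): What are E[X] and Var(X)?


E[X] = Var(X) = lambda = 19.88

19.88, 19.88


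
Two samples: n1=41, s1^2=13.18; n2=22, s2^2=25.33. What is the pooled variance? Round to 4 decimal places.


sp^2 = ((n1-1)*s1^2 + (n2-1)*s2^2)/(n1+n2-2)
(n1-1)*s1^2 = 40 * 13.18 = 527.2
(n2-1)*s2^2 = 21 * 25.33 = 531.93
numerator = 527.2 + 531.93 = 1059.13
n1+n2-2 = 61
sp^2 = 1059.13 / 61 = 105913/6100 ≈ 17.362787

17.3628


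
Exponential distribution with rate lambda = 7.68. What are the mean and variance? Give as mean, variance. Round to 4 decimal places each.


mean = 1/lam, var = 1/lam^2
mean = 1 / 7.68 = 25/192 ≈ 0.130208
lam^2 = 7.68^2 = 58.9824
var = 1 / 58.9824 ≈ 0.016954

0.1302, 0.0170


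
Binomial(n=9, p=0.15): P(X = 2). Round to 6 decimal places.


P = C(n,k) * p^k * (1-p)^(n-k)
C(9,2) = 36
p^k = 0.15^2 = 0.0225
(1-p)^(n-k) = 0.85^7 ≈ 0.3205771
P = 36 * 0.0225 * 0.3205771 ≈ 0.259667

0.259667


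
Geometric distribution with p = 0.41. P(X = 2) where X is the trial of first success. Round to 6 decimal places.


P = (1-p)^(k-1) * p
(1-p)^(k-1) = 0.59^1 = 0.59
P = 0.59 * 0.41 = 0.2419

0.241900


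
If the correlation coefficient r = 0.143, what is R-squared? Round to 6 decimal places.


R^2 = r^2 = (0.143)^2 = 0.020449

0.020449


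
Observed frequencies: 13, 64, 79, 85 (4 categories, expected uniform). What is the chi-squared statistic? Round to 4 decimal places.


chi2 = sum((O-E)^2/E), E = total/4
total = 241, E = 241/4 = 60.25
(13 - 60.25)^2 / 60.25 = 2232.5625 / 60.25 = 35721/964 ≈ 37.054979
(64 - 60.25)^2 / 60.25 = 14.0625 / 60.25 = 225/964 ≈ 0.233402
(79 - 60.25)^2 / 60.25 = 351.5625 / 60.25 = 5625/964 ≈ 5.835062
(85 - 60.25)^2 / 60.25 = 612.5625 / 60.25 = 9801/964 ≈ 10.167012
chi2 = 12843/241 ≈ 53.290456

53.2905


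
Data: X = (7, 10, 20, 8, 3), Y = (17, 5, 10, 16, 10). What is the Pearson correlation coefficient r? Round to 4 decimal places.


r = sum((xi-xbar)(yi-ybar)) / sqrt(sum((xi-xbar)^2) * sum((yi-ybar)^2))
n = 5, xbar = 48/5 = 9.6, ybar = 58/5 = 11.6
Sxy = sum((xi-xbar)(yi-ybar)) = -29.8
Sxx = sum((xi-xbar)^2) = 161.2
Syy = sum((yi-ybar)^2) = 97.2
sqrt(Sxx*Syy) ≈ 125.174438
r = Sxy / sqrt(Sxx*Syy) = -29.8 / 125.174438 ≈ -0.238068

-0.2381


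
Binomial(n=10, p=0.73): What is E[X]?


E[X] = n*p = 10 * 0.73 = 7.3

7.3


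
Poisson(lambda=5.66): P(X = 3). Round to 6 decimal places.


P = e^(-lam) * lam^k / k!
e^(-5.66) ≈ 0.003482517
lam^k = 5.66^3 = 181.321496
k! = 3! = 6
P = 0.003482517 * 181.321496 / 6 ≈ 0.105243

0.105243


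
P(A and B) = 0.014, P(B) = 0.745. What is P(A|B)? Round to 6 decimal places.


P(A|B) = P(A and B) / P(B) = 0.014 / 0.745 = 14/745 ≈ 0.01879195

0.018792


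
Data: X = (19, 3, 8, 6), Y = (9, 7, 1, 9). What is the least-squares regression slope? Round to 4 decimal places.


b = sum((xi-xbar)(yi-ybar)) / sum((xi-xbar)^2)
n = 4, xbar = 36/4 = 9, ybar = 26/4 = 6.5
Sxy = sum((xi-xbar)(yi-ybar)) = 20
Sxx = sum((xi-xbar)^2) = 146
b = Sxy / Sxx = 10/73 ≈ 0.136986

0.1370


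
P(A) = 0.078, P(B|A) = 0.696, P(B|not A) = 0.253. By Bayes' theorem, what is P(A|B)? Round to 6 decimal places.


P(A|B) = P(B|A)*P(A) / P(B), P(B) = P(B|A)*P(A) + P(B|not A)*P(not A)
P(B|A)*P(A) = 0.696 * 0.078 = 0.054288
P(B|not A)*P(not A) = 0.253 * 0.922 = 0.233266
P(B) = 0.054288 + 0.233266 = 0.287554
P(A|B) = 0.054288 / 0.287554 ≈ 0.18879237

0.188792


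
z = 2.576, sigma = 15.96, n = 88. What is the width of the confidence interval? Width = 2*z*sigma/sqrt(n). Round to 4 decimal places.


width = 2*z*sigma/sqrt(n)
2*z*sigma = 2 * 2.576 * 15.96 = 82.22592
sqrt(88) ≈ 9.380832
width = 82.22592 / 9.380832 ≈ 8.765313

8.7653


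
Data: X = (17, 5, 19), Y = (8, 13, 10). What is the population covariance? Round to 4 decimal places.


Cov = (1/n)*sum((xi-xbar)(yi-ybar))
n = 3, xbar = 41/3 ≈ 13.666667, ybar = 31/3 ≈ 10.333333
sum((xi-xbar)(yi-ybar)) = -98/3 ≈ -32.666667
Cov = -32.666667 / 3 = -98/9 ≈ -10.888889

-10.8889


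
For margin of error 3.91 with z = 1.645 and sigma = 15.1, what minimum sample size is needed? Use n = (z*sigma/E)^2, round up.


z*sigma/E = 1.645 * 15.1 / 3.91 = 49679/7820 ≈ 6.352813
(z*sigma/E)^2 ≈ 40.358237
round up: n = 41

41


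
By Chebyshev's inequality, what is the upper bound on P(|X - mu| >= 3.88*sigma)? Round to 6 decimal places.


P <= 1/k^2
k^2 = 3.88^2 = 15.0544
1/k^2 = 1 / 15.0544 = 625/9409 ≈ 0.06642576

0.066426


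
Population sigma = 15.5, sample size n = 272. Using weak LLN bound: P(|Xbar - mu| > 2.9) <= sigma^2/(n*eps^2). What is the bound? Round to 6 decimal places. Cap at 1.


bound = min(1, sigma^2/(n*eps^2))
sigma^2 = 15.5^2 = 240.25
n*eps^2 = 272 * 2.9^2 = 272 * 8.41 = 2287.52
sigma^2/(n*eps^2) = 240.25 / 2287.52 ≈ 0.10502640

0.105026


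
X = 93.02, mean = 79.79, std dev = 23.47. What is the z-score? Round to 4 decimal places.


z = (X - mu) / sigma
X - mu = 93.02 - 79.79 = 13.23
z = 13.23 / 23.47 = 1323/2347 ≈ 0.563698

0.5637


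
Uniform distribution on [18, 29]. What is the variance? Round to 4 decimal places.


Var = (b-a)^2 / 12
(b-a)^2 = (29 - 18)^2 = 121
Var = 121/12 ≈ 10.083333

10.0833


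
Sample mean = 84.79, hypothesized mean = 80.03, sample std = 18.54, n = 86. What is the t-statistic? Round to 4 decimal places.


t = (xbar - mu0) / (s/sqrt(n))
xbar - mu0 = 84.79 - 80.03 = 4.76
sqrt(86) ≈ 9.27361850
s/sqrt(n) = 18.54 / 9.27361850 ≈ 1.99921962
t = 4.76 / 1.99921962 ≈ 2.380929

2.3809


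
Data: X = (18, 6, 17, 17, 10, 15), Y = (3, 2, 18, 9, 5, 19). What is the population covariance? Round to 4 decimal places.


Cov = (1/n)*sum((xi-xbar)(yi-ybar))
n = 6, xbar = 83/6 ≈ 13.833333, ybar = 56/6 = 28/3 ≈ 9.333333
sum((xi-xbar)(yi-ybar)) = 256/3 ≈ 85.333333
Cov = 85.333333 / 6 = 128/9 ≈ 14.222222

14.2222


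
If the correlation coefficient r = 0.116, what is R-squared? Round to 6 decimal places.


R^2 = r^2 = (0.116)^2 = 0.013456

0.013456


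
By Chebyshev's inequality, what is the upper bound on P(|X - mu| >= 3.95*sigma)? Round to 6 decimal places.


P <= 1/k^2
k^2 = 3.95^2 = 15.6025
1/k^2 = 1 / 15.6025 = 400/6241 ≈ 0.06409229

0.064092


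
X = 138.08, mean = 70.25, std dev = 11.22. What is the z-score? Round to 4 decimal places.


z = (X - mu) / sigma
X - mu = 138.08 - 70.25 = 67.83
z = 67.83 / 11.22 = 133/22 ≈ 6.045455

6.0455


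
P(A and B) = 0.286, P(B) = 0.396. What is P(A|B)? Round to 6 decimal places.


P(A|B) = P(A and B) / P(B) = 0.286 / 0.396 = 13/18 ≈ 0.72222222

0.722222


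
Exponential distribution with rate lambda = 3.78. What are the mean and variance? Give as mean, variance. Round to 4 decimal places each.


mean = 1/lam, var = 1/lam^2
mean = 1 / 3.78 = 50/189 ≈ 0.264550
lam^2 = 3.78^2 = 14.2884
var = 1 / 14.2884 ≈ 0.069987

0.2646, 0.0700


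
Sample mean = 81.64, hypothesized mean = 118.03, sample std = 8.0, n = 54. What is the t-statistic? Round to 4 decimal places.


t = (xbar - mu0) / (s/sqrt(n))
xbar - mu0 = 81.64 - 118.03 = -36.39
sqrt(54) ≈ 7.34846923
s/sqrt(n) = 8.0 / 7.34846923 ≈ 1.08866211
t = -36.39 / 1.08866211 ≈ -33.426349

-33.4263


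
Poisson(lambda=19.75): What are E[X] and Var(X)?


E[X] = Var(X) = lambda = 19.75

19.75, 19.75


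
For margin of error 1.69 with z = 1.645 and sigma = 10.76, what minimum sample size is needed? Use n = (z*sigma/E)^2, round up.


z*sigma/E = 1.645 * 10.76 / 1.69 = 88501/8450 ≈ 10.473491
(z*sigma/E)^2 ≈ 109.694016
round up: n = 110

110


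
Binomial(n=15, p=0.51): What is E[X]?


E[X] = n*p = 15 * 0.51 = 7.65

7.65


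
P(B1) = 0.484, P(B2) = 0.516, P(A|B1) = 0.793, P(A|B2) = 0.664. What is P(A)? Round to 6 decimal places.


P(A) = P(A|B1)*P(B1) + P(A|B2)*P(B2)
P(A|B1)*P(B1) = 0.793 * 0.484 = 0.383812
P(A|B2)*P(B2) = 0.664 * 0.516 = 0.342624
P(A) = 0.383812 + 0.342624 = 0.726436

0.726436


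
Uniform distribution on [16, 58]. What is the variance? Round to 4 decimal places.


Var = (b-a)^2 / 12
(b-a)^2 = (58 - 16)^2 = 1764
Var = 1764/12 = 147

147.0000


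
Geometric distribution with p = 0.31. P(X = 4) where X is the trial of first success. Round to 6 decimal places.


P = (1-p)^(k-1) * p
(1-p)^(k-1) = 0.69^3 = 0.328509
P = 0.328509 * 0.31 ≈ 0.1018378

0.101838


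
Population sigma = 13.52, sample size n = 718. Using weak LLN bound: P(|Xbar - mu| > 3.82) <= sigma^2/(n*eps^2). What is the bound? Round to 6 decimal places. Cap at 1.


bound = min(1, sigma^2/(n*eps^2))
sigma^2 = 13.52^2 = 182.7904
n*eps^2 = 718 * 3.82^2 = 718 * 14.5924 = 10477.3432
sigma^2/(n*eps^2) = 182.7904 / 10477.3432 ≈ 0.01744625

0.017446


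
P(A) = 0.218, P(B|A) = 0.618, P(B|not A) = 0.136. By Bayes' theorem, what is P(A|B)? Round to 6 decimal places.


P(A|B) = P(B|A)*P(A) / P(B), P(B) = P(B|A)*P(A) + P(B|not A)*P(not A)
P(B|A)*P(A) = 0.618 * 0.218 = 0.134724
P(B|not A)*P(not A) = 0.136 * 0.782 = 0.106352
P(B) = 0.134724 + 0.106352 = 0.241076
P(A|B) = 0.134724 / 0.241076 ≈ 0.55884451

0.558845


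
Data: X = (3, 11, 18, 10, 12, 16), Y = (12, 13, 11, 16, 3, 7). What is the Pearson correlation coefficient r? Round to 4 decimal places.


r = sum((xi-xbar)(yi-ybar)) / sqrt(sum((xi-xbar)^2) * sum((yi-ybar)^2))
n = 6, xbar = 70/6 = 35/3 ≈ 11.666667, ybar = 62/6 = 31/3 ≈ 10.333333
Sxy = sum((xi-xbar)(yi-ybar)) = -115/3 ≈ -38.333333
Sxx = sum((xi-xbar)^2) = 412/3 ≈ 137.333333
Syy = sum((yi-ybar)^2) = 322/3 ≈ 107.333333
sqrt(Sxx*Syy) ≈ 121.410232
r = Sxy / sqrt(Sxx*Syy) = -38.333333 / 121.410232 ≈ -0.315734

-0.3157


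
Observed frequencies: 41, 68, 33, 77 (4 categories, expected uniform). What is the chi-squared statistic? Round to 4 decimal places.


chi2 = sum((O-E)^2/E), E = total/4
total = 219, E = 219/4 = 54.75
(41 - 54.75)^2 / 54.75 = 189.0625 / 54.75 = 3025/876 ≈ 3.453196
(68 - 54.75)^2 / 54.75 = 175.5625 / 54.75 = 2809/876 ≈ 3.206621
(33 - 54.75)^2 / 54.75 = 473.0625 / 54.75 = 2523/292 ≈ 8.640411
(77 - 54.75)^2 / 54.75 = 495.0625 / 54.75 = 7921/876 ≈ 9.042237
chi2 = 1777/73 ≈ 24.342466

24.3425


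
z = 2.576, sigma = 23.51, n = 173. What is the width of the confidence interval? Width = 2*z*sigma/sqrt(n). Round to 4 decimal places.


width = 2*z*sigma/sqrt(n)
2*z*sigma = 2 * 2.576 * 23.51 = 121.12352
sqrt(173) ≈ 13.152946
width = 121.12352 / 13.152946 ≈ 9.208851

9.2089


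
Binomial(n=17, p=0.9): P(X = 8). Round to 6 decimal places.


P = C(n,k) * p^k * (1-p)^(n-k)
C(17,8) = 24310
p^k = 0.9^8 ≈ 0.4304672
(1-p)^(n-k) = 0.1^9 = 0.000000001
P = 24310 * 0.4304672 * 0.000000001 ≈ 0.000010

0.000010


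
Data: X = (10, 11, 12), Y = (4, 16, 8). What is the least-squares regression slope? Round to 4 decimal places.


b = sum((xi-xbar)(yi-ybar)) / sum((xi-xbar)^2)
n = 3, xbar = 33/3 = 11, ybar = 28/3 ≈ 9.333333
Sxy = sum((xi-xbar)(yi-ybar)) = 4
Sxx = sum((xi-xbar)^2) = 2
b = Sxy / Sxx = 2

2.0000


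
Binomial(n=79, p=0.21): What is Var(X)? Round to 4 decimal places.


Var = n*p*(1-p) = 79 * 0.21 * 0.79 = 13.1061

13.1061


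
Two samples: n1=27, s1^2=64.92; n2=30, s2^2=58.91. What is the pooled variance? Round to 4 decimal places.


sp^2 = ((n1-1)*s1^2 + (n2-1)*s2^2)/(n1+n2-2)
(n1-1)*s1^2 = 26 * 64.92 = 1687.92
(n2-1)*s2^2 = 29 * 58.91 = 1708.39
numerator = 1687.92 + 1708.39 = 3396.31
n1+n2-2 = 55
sp^2 = 3396.31 / 55 = 339631/5500 ≈ 61.751091

61.7511


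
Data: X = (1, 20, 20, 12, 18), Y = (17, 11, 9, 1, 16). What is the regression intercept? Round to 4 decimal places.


a = ybar - b*xbar, where b = sum((xi-xbar)(yi-ybar)) / sum((xi-xbar)^2)
n = 5, xbar = 71/5 = 14.2, ybar = 54/5 = 10.8
Sxy = sum((xi-xbar)(yi-ybar)) = -49.8
Sxx = sum((xi-xbar)^2) = 260.8
b = Sxy / Sxx = -249/1304 ≈ -0.190951
a = 10.8 - (-0.190951) * 14.2 = 17619/1304 ≈ 13.511503

13.5115


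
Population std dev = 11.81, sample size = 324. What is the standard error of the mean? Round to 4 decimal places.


SE = sigma / sqrt(n)
sqrt(324) = 18
SE = 11.81 / 18 = 1181/1800 ≈ 0.656111

0.6561


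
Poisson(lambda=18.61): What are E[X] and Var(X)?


E[X] = Var(X) = lambda = 18.61

18.61, 18.61


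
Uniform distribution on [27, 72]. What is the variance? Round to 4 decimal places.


Var = (b-a)^2 / 12
(b-a)^2 = (72 - 27)^2 = 2025
Var = 2025/12 = 168.75

168.7500


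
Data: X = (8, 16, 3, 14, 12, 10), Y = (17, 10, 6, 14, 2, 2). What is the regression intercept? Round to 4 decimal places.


a = ybar - b*xbar, where b = sum((xi-xbar)(yi-ybar)) / sum((xi-xbar)^2)
n = 6, xbar = 63/6 = 10.5, ybar = 51/6 = 8.5
Sxy = sum((xi-xbar)(yi-ybar)) = 18.5
Sxx = sum((xi-xbar)^2) = 107.5
b = Sxy / Sxx = 37/215 ≈ 0.172093
a = 8.5 - 0.172093 * 10.5 = 1439/215 ≈ 6.693023

6.6930


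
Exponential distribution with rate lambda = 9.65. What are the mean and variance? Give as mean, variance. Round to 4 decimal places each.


mean = 1/lam, var = 1/lam^2
mean = 1 / 9.65 = 20/193 ≈ 0.103627
lam^2 = 9.65^2 = 93.1225
var = 1 / 93.1225 ≈ 0.010739

0.1036, 0.0107


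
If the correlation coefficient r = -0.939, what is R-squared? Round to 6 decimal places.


R^2 = r^2 = (-0.939)^2 = 0.881721

0.881721


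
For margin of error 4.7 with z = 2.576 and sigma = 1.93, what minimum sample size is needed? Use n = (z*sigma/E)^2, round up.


z*sigma/E = 2.576 * 1.93 / 4.7 ≈ 1.057804
(z*sigma/E)^2 ≈ 1.118950
round up: n = 2

2


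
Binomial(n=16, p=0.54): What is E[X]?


E[X] = n*p = 16 * 0.54 = 8.64

8.64


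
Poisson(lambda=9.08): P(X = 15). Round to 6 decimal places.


P = e^(-lam) * lam^k / k!
e^(-9.08) ≈ 0.0001139216
lam^k = 9.08^15 ≈ 235119001014583.734915
k! = 15! = 1307674368000
P = 0.0001139216 * 235119001014583.734915 / 1307674368000 ≈ 0.020483

0.020483


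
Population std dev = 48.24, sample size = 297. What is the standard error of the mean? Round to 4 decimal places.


SE = sigma / sqrt(n)
sqrt(297) ≈ 17.233688
SE = 48.24 / 17.233688 ≈ 2.799169

2.7992


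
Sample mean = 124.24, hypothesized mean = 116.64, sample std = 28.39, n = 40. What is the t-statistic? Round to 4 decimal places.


t = (xbar - mu0) / (s/sqrt(n))
xbar - mu0 = 124.24 - 116.64 = 7.6
sqrt(40) ≈ 6.32455532
s/sqrt(n) = 28.39 / 6.32455532 ≈ 4.48885314
t = 7.6 / 4.48885314 ≈ 1.693083

1.6931


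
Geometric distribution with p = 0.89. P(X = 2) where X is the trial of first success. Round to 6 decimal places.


P = (1-p)^(k-1) * p
(1-p)^(k-1) = 0.11^1 = 0.11
P = 0.11 * 0.89 = 0.0979

0.097900


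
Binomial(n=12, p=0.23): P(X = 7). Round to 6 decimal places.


P = C(n,k) * p^k * (1-p)^(n-k)
C(12,7) = 792
p^k = 0.23^7 ≈ 0.00003404825
(1-p)^(n-k) = 0.77^5 ≈ 0.2706784
P = 792 * 0.00003404825 * 0.2706784 ≈ 0.007299

0.007299


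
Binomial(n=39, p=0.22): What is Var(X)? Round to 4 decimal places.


Var = n*p*(1-p) = 39 * 0.22 * 0.78 = 6.6924

6.6924


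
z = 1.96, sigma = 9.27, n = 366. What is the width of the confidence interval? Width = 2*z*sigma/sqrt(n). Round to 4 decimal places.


width = 2*z*sigma/sqrt(n)
2*z*sigma = 2 * 1.96 * 9.27 = 36.3384
sqrt(366) ≈ 19.131126
width = 36.3384 / 19.131126 ≈ 1.899439

1.8994


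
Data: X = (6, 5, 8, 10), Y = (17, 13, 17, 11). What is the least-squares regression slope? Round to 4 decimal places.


b = sum((xi-xbar)(yi-ybar)) / sum((xi-xbar)^2)
n = 4, xbar = 29/4 = 7.25, ybar = 58/4 = 14.5
Sxy = sum((xi-xbar)(yi-ybar)) = -7.5
Sxx = sum((xi-xbar)^2) = 14.75
b = Sxy / Sxx = -30/59 ≈ -0.508475

-0.5085


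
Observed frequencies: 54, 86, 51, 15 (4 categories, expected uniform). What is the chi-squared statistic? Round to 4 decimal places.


chi2 = sum((O-E)^2/E), E = total/4
total = 206, E = 206/4 = 51.5
(54 - 51.5)^2 / 51.5 = 6.25 / 51.5 = 25/206 ≈ 0.121359
(86 - 51.5)^2 / 51.5 = 1190.25 / 51.5 = 4761/206 ≈ 23.111650
(51 - 51.5)^2 / 51.5 = 0.25 / 51.5 = 1/206 ≈ 0.004854
(15 - 51.5)^2 / 51.5 = 1332.25 / 51.5 = 5329/206 ≈ 25.868932
chi2 = 5058/103 ≈ 49.106796

49.1068


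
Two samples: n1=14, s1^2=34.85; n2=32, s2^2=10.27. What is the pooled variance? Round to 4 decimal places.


sp^2 = ((n1-1)*s1^2 + (n2-1)*s2^2)/(n1+n2-2)
(n1-1)*s1^2 = 13 * 34.85 = 453.05
(n2-1)*s2^2 = 31 * 10.27 = 318.37
numerator = 453.05 + 318.37 = 771.42
n1+n2-2 = 44
sp^2 = 771.42 / 44 = 38571/2200 ≈ 17.532273

17.5323


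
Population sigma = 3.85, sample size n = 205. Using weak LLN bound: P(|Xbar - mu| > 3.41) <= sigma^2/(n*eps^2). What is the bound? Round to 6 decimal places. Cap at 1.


bound = min(1, sigma^2/(n*eps^2))
sigma^2 = 3.85^2 = 14.8225
n*eps^2 = 205 * 3.41^2 = 205 * 11.6281 = 2383.7605
sigma^2/(n*eps^2) = 14.8225 / 2383.7605 ≈ 0.00621812

0.006218


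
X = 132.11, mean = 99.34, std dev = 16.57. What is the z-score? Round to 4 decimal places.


z = (X - mu) / sigma
X - mu = 132.11 - 99.34 = 32.77
z = 32.77 / 16.57 = 3277/1657 ≈ 1.977670

1.9777


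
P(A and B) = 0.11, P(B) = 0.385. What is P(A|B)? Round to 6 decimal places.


P(A|B) = P(A and B) / P(B) = 0.11 / 0.385 = 2/7 ≈ 0.28571429

0.285714


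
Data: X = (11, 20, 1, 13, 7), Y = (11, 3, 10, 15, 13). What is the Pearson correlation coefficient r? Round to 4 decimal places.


r = sum((xi-xbar)(yi-ybar)) / sqrt(sum((xi-xbar)^2) * sum((yi-ybar)^2))
n = 5, xbar = 52/5 = 10.4, ybar = 52/5 = 10.4
Sxy = sum((xi-xbar)(yi-ybar)) = -63.8
Sxx = sum((xi-xbar)^2) = 199.2
Syy = sum((yi-ybar)^2) = 83.2
sqrt(Sxx*Syy) ≈ 128.737873
r = Sxy / sqrt(Sxx*Syy) = -63.8 / 128.737873 ≈ -0.495581

-0.4956


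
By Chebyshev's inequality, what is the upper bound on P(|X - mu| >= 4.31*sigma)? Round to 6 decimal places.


P <= 1/k^2
k^2 = 4.31^2 = 18.5761
1/k^2 = 1 / 18.5761 ≈ 0.05383261

0.053833


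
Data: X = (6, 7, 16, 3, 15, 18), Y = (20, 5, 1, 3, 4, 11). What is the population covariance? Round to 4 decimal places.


Cov = (1/n)*sum((xi-xbar)(yi-ybar))
n = 6, xbar = 65/6 ≈ 10.833333, ybar = 44/6 = 22/3 ≈ 7.333333
sum((xi-xbar)(yi-ybar)) = -116/3 ≈ -38.666667
Cov = -38.666667 / 6 = -58/9 ≈ -6.444444

-6.4444


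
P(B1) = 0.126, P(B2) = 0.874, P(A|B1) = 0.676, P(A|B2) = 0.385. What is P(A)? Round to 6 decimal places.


P(A) = P(A|B1)*P(B1) + P(A|B2)*P(B2)
P(A|B1)*P(B1) = 0.676 * 0.126 = 0.085176
P(A|B2)*P(B2) = 0.385 * 0.874 = 0.33649
P(A) = 0.085176 + 0.33649 = 0.421666

0.421666


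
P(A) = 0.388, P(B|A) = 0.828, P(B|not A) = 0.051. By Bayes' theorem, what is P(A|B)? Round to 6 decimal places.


P(A|B) = P(B|A)*P(A) / P(B), P(B) = P(B|A)*P(A) + P(B|not A)*P(not A)
P(B|A)*P(A) = 0.828 * 0.388 = 0.321264
P(B|not A)*P(not A) = 0.051 * 0.612 = 0.031212
P(B) = 0.321264 + 0.031212 = 0.352476
P(A|B) = 0.321264 / 0.352476 = 8924/9791 ≈ 0.91144929

0.911449


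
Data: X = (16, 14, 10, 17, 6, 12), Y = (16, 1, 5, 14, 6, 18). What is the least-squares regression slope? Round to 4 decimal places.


b = sum((xi-xbar)(yi-ybar)) / sum((xi-xbar)^2)
n = 6, xbar = 75/6 = 12.5, ybar = 60/6 = 10
Sxy = sum((xi-xbar)(yi-ybar)) = 60
Sxx = sum((xi-xbar)^2) = 83.5
b = Sxy / Sxx = 120/167 ≈ 0.718563

0.7186


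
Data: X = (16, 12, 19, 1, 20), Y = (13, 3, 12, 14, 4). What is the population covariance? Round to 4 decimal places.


Cov = (1/n)*sum((xi-xbar)(yi-ybar))
n = 5, xbar = 68/5 = 13.6, ybar = 46/5 = 9.2
sum((xi-xbar)(yi-ybar)) = -59.6
Cov = -59.6 / 5 = -11.92

-11.9200


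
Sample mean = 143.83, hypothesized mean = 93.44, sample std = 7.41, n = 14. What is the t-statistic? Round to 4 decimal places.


t = (xbar - mu0) / (s/sqrt(n))
xbar - mu0 = 143.83 - 93.44 = 50.39
sqrt(14) ≈ 3.74165739
s/sqrt(n) = 7.41 / 3.74165739 ≈ 1.98040580
t = 50.39 / 1.98040580 ≈ 25.444280

25.4443


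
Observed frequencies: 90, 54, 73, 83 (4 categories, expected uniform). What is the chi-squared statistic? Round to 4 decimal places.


chi2 = sum((O-E)^2/E), E = total/4
total = 300, E = 300/4 = 75
(90 - 75)^2 / 75 = 225 / 75 = 3
(54 - 75)^2 / 75 = 441 / 75 = 5.88
(73 - 75)^2 / 75 = 4 / 75 = 4/75 ≈ 0.053333
(83 - 75)^2 / 75 = 64 / 75 = 64/75 ≈ 0.853333
chi2 = 734/75 ≈ 9.786667

9.7867


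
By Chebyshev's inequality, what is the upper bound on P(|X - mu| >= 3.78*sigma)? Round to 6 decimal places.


P <= 1/k^2
k^2 = 3.78^2 = 14.2884
1/k^2 = 1 / 14.2884 ≈ 0.06998684

0.069987


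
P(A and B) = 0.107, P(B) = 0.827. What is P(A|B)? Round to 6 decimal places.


P(A|B) = P(A and B) / P(B) = 0.107 / 0.827 = 107/827 ≈ 0.12938331

0.129383


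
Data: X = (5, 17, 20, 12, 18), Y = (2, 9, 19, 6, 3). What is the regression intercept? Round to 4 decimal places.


a = ybar - b*xbar, where b = sum((xi-xbar)(yi-ybar)) / sum((xi-xbar)^2)
n = 5, xbar = 72/5 = 14.4, ybar = 39/5 = 7.8
Sxy = sum((xi-xbar)(yi-ybar)) = 107.4
Sxx = sum((xi-xbar)^2) = 145.2
b = Sxy / Sxx = 179/242 ≈ 0.739669
a = 7.8 - 0.739669 * 14.4 = -345/121 ≈ -2.851240

-2.8512


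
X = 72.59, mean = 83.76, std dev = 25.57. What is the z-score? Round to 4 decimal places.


z = (X - mu) / sigma
X - mu = 72.59 - 83.76 = -11.17
z = -11.17 / 25.57 = -1117/2557 ≈ -0.436840

-0.4368


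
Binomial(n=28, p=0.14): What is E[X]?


E[X] = n*p = 28 * 0.14 = 3.92

3.92


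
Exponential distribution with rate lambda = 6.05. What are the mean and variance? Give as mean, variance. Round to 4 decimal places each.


mean = 1/lam, var = 1/lam^2
mean = 1 / 6.05 = 20/121 ≈ 0.165289
lam^2 = 6.05^2 = 36.6025
var = 1 / 36.6025 ≈ 0.027321

0.1653, 0.0273


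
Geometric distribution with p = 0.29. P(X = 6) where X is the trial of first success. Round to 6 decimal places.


P = (1-p)^(k-1) * p
(1-p)^(k-1) = 0.71^5 ≈ 0.1804229
P = 0.1804229 * 0.29 ≈ 0.05232265

0.052323


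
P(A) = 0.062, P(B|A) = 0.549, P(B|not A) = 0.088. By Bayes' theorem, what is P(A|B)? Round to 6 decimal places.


P(A|B) = P(B|A)*P(A) / P(B), P(B) = P(B|A)*P(A) + P(B|not A)*P(not A)
P(B|A)*P(A) = 0.549 * 0.062 = 0.034038
P(B|not A)*P(not A) = 0.088 * 0.938 = 0.082544
P(B) = 0.034038 + 0.082544 = 0.116582
P(A|B) = 0.034038 / 0.116582 ≈ 0.29196617

0.291966


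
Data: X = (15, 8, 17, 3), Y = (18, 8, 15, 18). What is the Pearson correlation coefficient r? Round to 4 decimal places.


r = sum((xi-xbar)(yi-ybar)) / sqrt(sum((xi-xbar)^2) * sum((yi-ybar)^2))
n = 4, xbar = 43/4 = 10.75, ybar = 59/4 = 14.75
Sxy = sum((xi-xbar)(yi-ybar)) = 8.75
Sxx = sum((xi-xbar)^2) = 124.75
Syy = sum((yi-ybar)^2) = 66.75
sqrt(Sxx*Syy) ≈ 91.252740
r = Sxy / sqrt(Sxx*Syy) = 8.75 / 91.252740 ≈ 0.095888

0.0959


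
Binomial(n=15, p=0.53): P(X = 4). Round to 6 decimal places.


P = C(n,k) * p^k * (1-p)^(n-k)
C(15,4) = 1365
p^k = 0.53^4 = 0.07890481
(1-p)^(n-k) = 0.47^11 ≈ 0.0002472159
P = 1365 * 0.07890481 * 0.0002472159 ≈ 0.026626

0.026626


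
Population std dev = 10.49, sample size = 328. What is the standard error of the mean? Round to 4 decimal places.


SE = sigma / sqrt(n)
sqrt(328) ≈ 18.110770
SE = 10.49 / 18.110770 ≈ 0.579213

0.5792


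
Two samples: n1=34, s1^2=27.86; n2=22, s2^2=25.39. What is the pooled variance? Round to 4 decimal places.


sp^2 = ((n1-1)*s1^2 + (n2-1)*s2^2)/(n1+n2-2)
(n1-1)*s1^2 = 33 * 27.86 = 919.38
(n2-1)*s2^2 = 21 * 25.39 = 533.19
numerator = 919.38 + 533.19 = 1452.57
n1+n2-2 = 54
sp^2 = 1452.57 / 54 = 48419/1800 ≈ 26.899444

26.8994


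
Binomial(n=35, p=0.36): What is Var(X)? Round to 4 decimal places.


Var = n*p*(1-p) = 35 * 0.36 * 0.64 = 8.064

8.0640


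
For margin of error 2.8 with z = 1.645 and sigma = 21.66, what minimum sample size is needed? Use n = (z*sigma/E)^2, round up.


z*sigma/E = 1.645 * 21.66 / 2.8 = 12.72525
(z*sigma/E)^2 ≈ 161.931988
round up: n = 162

162


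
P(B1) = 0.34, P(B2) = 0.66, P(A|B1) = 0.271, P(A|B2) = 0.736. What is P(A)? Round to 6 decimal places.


P(A) = P(A|B1)*P(B1) + P(A|B2)*P(B2)
P(A|B1)*P(B1) = 0.271 * 0.34 = 0.09214
P(A|B2)*P(B2) = 0.736 * 0.66 = 0.48576
P(A) = 0.09214 + 0.48576 = 0.5779

0.577900


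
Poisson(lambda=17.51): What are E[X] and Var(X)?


E[X] = Var(X) = lambda = 17.51

17.51, 17.51


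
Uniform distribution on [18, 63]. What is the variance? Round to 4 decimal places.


Var = (b-a)^2 / 12
(b-a)^2 = (63 - 18)^2 = 2025
Var = 2025/12 = 168.75

168.7500


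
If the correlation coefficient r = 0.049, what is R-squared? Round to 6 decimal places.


R^2 = r^2 = (0.049)^2 = 0.002401

0.002401


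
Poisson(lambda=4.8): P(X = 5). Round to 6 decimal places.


P = e^(-lam) * lam^k / k!
e^(-4.8) ≈ 0.008229747
lam^k = 4.8^5 = 2548.03968
k! = 5! = 120
P = 0.008229747 * 2548.03968 / 120 ≈ 0.174748

0.174748


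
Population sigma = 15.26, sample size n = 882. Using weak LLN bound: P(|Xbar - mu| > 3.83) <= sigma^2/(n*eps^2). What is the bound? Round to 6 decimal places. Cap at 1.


bound = min(1, sigma^2/(n*eps^2))
sigma^2 = 15.26^2 = 232.8676
n*eps^2 = 882 * 3.83^2 = 882 * 14.6689 = 12937.9698
sigma^2/(n*eps^2) = 232.8676 / 12937.9698 ≈ 0.01799877

0.017999


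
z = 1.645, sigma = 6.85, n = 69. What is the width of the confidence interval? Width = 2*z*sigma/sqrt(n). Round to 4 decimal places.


width = 2*z*sigma/sqrt(n)
2*z*sigma = 2 * 1.645 * 6.85 = 22.5365
sqrt(69) ≈ 8.306624
width = 22.5365 / 8.306624 ≈ 2.713076

2.7131


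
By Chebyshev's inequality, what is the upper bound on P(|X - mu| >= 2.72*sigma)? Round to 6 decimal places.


P <= 1/k^2
k^2 = 2.72^2 = 7.3984
1/k^2 = 1 / 7.3984 = 625/4624 ≈ 0.13516436

0.135164


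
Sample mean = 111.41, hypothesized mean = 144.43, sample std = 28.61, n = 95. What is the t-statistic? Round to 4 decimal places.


t = (xbar - mu0) / (s/sqrt(n))
xbar - mu0 = 111.41 - 144.43 = -33.02
sqrt(95) ≈ 9.74679434
s/sqrt(n) = 28.61 / 9.74679434 ≈ 2.93532407
t = -33.02 / 2.93532407 ≈ -11.249184

-11.2492


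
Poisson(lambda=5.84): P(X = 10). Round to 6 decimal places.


P = e^(-lam) * lam^k / k!
e^(-5.84) ≈ 0.002908843
lam^k = 5.84^10 ≈ 46145405.972554
k! = 10! = 3628800
P = 0.002908843 * 46145405.972554 / 3628800 ≈ 0.036990

0.036990


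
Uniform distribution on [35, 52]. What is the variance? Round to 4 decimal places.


Var = (b-a)^2 / 12
(b-a)^2 = (52 - 35)^2 = 289
Var = 289/12 ≈ 24.083333

24.0833


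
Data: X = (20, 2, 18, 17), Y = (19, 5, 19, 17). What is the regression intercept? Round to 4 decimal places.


a = ybar - b*xbar, where b = sum((xi-xbar)(yi-ybar)) / sum((xi-xbar)^2)
n = 4, xbar = 57/4 = 14.25, ybar = 60/4 = 15
Sxy = sum((xi-xbar)(yi-ybar)) = 166
Sxx = sum((xi-xbar)^2) = 204.75
b = Sxy / Sxx = 664/819 ≈ 0.810745
a = 15 - 0.810745 * 14.25 = 941/273 ≈ 3.446886

3.4469


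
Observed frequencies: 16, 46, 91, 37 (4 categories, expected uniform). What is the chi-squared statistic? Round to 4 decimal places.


chi2 = sum((O-E)^2/E), E = total/4
total = 190, E = 190/4 = 47.5
(16 - 47.5)^2 / 47.5 = 992.25 / 47.5 = 3969/190 ≈ 20.889474
(46 - 47.5)^2 / 47.5 = 2.25 / 47.5 = 9/190 ≈ 0.047368
(91 - 47.5)^2 / 47.5 = 1892.25 / 47.5 = 7569/190 ≈ 39.836842
(37 - 47.5)^2 / 47.5 = 110.25 / 47.5 = 441/190 ≈ 2.321053
chi2 = 5994/95 ≈ 63.094737

63.0947


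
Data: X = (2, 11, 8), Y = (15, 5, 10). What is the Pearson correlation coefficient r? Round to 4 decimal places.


r = sum((xi-xbar)(yi-ybar)) / sqrt(sum((xi-xbar)^2) * sum((yi-ybar)^2))
n = 3, xbar = 21/3 = 7, ybar = 30/3 = 10
Sxy = sum((xi-xbar)(yi-ybar)) = -45
Sxx = sum((xi-xbar)^2) = 42
Syy = sum((yi-ybar)^2) = 50
sqrt(Sxx*Syy) ≈ 45.825757
r = Sxy / sqrt(Sxx*Syy) = -45 / 45.825757 ≈ -0.981981

-0.9820


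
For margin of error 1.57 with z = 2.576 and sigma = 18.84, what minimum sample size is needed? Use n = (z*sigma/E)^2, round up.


z*sigma/E = 2.576 * 18.84 / 1.57 = 30.912
(z*sigma/E)^2 = 955.551744
round up: n = 956

956


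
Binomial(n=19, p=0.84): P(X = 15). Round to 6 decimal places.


P = C(n,k) * p^k * (1-p)^(n-k)
C(19,15) = 3876
p^k = 0.84^15 ≈ 0.07314578
(1-p)^(n-k) = 0.16^4 = 0.00065536
P = 3876 * 0.07314578 * 0.00065536 ≈ 0.185803

0.185803


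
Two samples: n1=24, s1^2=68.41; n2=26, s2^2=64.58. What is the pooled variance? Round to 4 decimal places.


sp^2 = ((n1-1)*s1^2 + (n2-1)*s2^2)/(n1+n2-2)
(n1-1)*s1^2 = 23 * 68.41 = 1573.43
(n2-1)*s2^2 = 25 * 64.58 = 1614.5
numerator = 1573.43 + 1614.5 = 3187.93
n1+n2-2 = 48
sp^2 = 3187.93 / 48 = 318793/4800 ≈ 66.415208

66.4152


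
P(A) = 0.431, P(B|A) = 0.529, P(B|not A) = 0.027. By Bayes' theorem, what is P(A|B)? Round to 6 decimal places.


P(A|B) = P(B|A)*P(A) / P(B), P(B) = P(B|A)*P(A) + P(B|not A)*P(not A)
P(B|A)*P(A) = 0.529 * 0.431 = 0.227999
P(B|not A)*P(not A) = 0.027 * 0.569 = 0.015363
P(B) = 0.227999 + 0.015363 = 0.243362
P(A|B) = 0.227999 / 0.243362 ≈ 0.93687182

0.936872


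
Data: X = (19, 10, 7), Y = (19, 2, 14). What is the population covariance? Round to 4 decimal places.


Cov = (1/n)*sum((xi-xbar)(yi-ybar))
n = 3, xbar = 36/3 = 12, ybar = 35/3 ≈ 11.666667
sum((xi-xbar)(yi-ybar)) = 59
Cov = 59 / 3 = 59/3 ≈ 19.666667

19.6667


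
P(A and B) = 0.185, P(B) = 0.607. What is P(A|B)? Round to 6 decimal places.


P(A|B) = P(A and B) / P(B) = 0.185 / 0.607 = 185/607 ≈ 0.30477759

0.304778


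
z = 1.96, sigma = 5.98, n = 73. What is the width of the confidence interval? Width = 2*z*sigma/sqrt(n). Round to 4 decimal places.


width = 2*z*sigma/sqrt(n)
2*z*sigma = 2 * 1.96 * 5.98 = 23.4416
sqrt(73) ≈ 8.544004
width = 23.4416 / 8.544004 ≈ 2.743632

2.7436


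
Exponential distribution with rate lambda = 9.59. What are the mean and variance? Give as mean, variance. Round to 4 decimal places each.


mean = 1/lam, var = 1/lam^2
mean = 1 / 9.59 = 100/959 ≈ 0.104275
lam^2 = 9.59^2 = 91.9681
var = 1 / 91.9681 ≈ 0.010873

0.1043, 0.0109


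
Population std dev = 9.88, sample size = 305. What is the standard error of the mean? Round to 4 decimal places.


SE = sigma / sqrt(n)
sqrt(305) ≈ 17.464249
SE = 9.88 / 17.464249 ≈ 0.565727

0.5657


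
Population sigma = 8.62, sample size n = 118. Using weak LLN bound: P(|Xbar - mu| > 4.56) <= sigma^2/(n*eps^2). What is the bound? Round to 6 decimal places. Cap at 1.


bound = min(1, sigma^2/(n*eps^2))
sigma^2 = 8.62^2 = 74.3044
n*eps^2 = 118 * 4.56^2 = 118 * 20.7936 = 2453.6448
sigma^2/(n*eps^2) = 74.3044 / 2453.6448 ≈ 0.03028327

0.030283


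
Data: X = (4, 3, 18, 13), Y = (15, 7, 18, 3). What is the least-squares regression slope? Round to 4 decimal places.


b = sum((xi-xbar)(yi-ybar)) / sum((xi-xbar)^2)
n = 4, xbar = 38/4 = 9.5, ybar = 43/4 = 10.75
Sxy = sum((xi-xbar)(yi-ybar)) = 35.5
Sxx = sum((xi-xbar)^2) = 157
b = Sxy / Sxx = 71/314 ≈ 0.226115

0.2261


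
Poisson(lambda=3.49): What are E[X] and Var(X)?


E[X] = Var(X) = lambda = 3.49

3.49, 3.49


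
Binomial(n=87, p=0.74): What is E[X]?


E[X] = n*p = 87 * 0.74 = 64.38

64.38


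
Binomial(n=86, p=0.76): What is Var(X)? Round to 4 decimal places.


Var = n*p*(1-p) = 86 * 0.76 * 0.24 = 15.6864

15.6864


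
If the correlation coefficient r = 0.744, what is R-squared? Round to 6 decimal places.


R^2 = r^2 = (0.744)^2 = 0.553536

0.553536


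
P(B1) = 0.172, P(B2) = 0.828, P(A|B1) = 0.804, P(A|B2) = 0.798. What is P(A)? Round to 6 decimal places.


P(A) = P(A|B1)*P(B1) + P(A|B2)*P(B2)
P(A|B1)*P(B1) = 0.804 * 0.172 = 0.138288
P(A|B2)*P(B2) = 0.798 * 0.828 = 0.660744
P(A) = 0.138288 + 0.660744 = 0.799032

0.799032


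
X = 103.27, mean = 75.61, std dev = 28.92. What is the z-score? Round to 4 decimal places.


z = (X - mu) / sigma
X - mu = 103.27 - 75.61 = 27.66
z = 27.66 / 28.92 = 461/482 ≈ 0.956432

0.9564


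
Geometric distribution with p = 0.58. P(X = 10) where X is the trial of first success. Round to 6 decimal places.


P = (1-p)^(k-1) * p
(1-p)^(k-1) = 0.42^9 ≈ 0.0004066714
P = 0.0004066714 * 0.58 ≈ 0.0002358694

0.000236


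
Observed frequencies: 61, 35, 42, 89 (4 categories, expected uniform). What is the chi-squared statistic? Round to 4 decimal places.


chi2 = sum((O-E)^2/E), E = total/4
total = 227, E = 227/4 = 56.75
(61 - 56.75)^2 / 56.75 = 18.0625 / 56.75 = 289/908 ≈ 0.318282
(35 - 56.75)^2 / 56.75 = 473.0625 / 56.75 = 7569/908 ≈ 8.335903
(42 - 56.75)^2 / 56.75 = 217.5625 / 56.75 = 3481/908 ≈ 3.833700
(89 - 56.75)^2 / 56.75 = 1040.0625 / 56.75 = 16641/908 ≈ 18.327093
chi2 = 6995/227 ≈ 30.814978

30.8150


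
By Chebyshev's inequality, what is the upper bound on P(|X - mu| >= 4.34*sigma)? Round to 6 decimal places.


P <= 1/k^2
k^2 = 4.34^2 = 18.8356
1/k^2 = 1 / 18.8356 ≈ 0.05309096

0.053091


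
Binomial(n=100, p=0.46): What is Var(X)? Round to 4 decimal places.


Var = n*p*(1-p) = 100 * 0.46 * 0.54 = 24.84

24.8400


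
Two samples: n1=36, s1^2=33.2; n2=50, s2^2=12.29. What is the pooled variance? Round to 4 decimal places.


sp^2 = ((n1-1)*s1^2 + (n2-1)*s2^2)/(n1+n2-2)
(n1-1)*s1^2 = 35 * 33.2 = 1162
(n2-1)*s2^2 = 49 * 12.29 = 602.21
numerator = 1162 + 602.21 = 1764.21
n1+n2-2 = 84
sp^2 = 1764.21 / 84 = 21.0025

21.0025


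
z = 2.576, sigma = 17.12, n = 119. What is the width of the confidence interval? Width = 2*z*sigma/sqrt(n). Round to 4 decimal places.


width = 2*z*sigma/sqrt(n)
2*z*sigma = 2 * 2.576 * 17.12 = 88.20224
sqrt(119) ≈ 10.908712
width = 88.20224 / 10.908712 ≈ 8.085486

8.0855
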